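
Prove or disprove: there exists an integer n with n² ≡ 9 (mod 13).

n = 10 works: 10² = 100, and 100 − 9 = 91 = 7·13.

n = 10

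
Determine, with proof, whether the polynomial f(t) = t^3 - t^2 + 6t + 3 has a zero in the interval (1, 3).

No.

Evaluate at the endpoints: f(1) = 9, f(3) = 39 — same sign (positive).
f'(t) = 3t^2 - 2t + 6 has discriminant (-2)² − 4·3·6 = -68 < 0, so f' has no real roots and is positive for every real t.
Hence f is strictly increasing on ℝ, and in particular on [1, 3]. A strictly monotone function with same-sign endpoint values stays positive on the whole interval, so f has no zero in (1, 3).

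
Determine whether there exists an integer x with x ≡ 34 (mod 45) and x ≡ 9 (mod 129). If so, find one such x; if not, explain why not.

gcd(45, 129) = 3. If x ≡ 34 (mod 45) and x ≡ 9 (mod 129), then x ≡ 34 (mod 3) and x ≡ 9 (mod 3).
These are incompatible: 34 − 9 = 25 is not divisible by 3.
Hence the system has no solution.

There is no such integer.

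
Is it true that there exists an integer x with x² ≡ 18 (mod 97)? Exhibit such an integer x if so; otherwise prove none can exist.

x = 42 works: 42² = 1764, and 1764 − 18 = 1746 = 18·97.

x = 42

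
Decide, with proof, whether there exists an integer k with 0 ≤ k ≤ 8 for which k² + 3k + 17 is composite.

At k = 4: 4² + 3·4 + 17 = 45 = 3·15, which is composite.

k = 4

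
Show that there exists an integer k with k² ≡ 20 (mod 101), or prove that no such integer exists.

Take k = 90. Then 90² = 8100 = 80·101 + 20, so 90² ≡ 20 (mod 101).

k = 90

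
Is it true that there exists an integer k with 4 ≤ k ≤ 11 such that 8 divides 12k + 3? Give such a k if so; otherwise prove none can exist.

No, no such integer k in that range exists.

At k = 4, 12·4 + 3 = 51 ≡ 3 (mod 8), and each step in k adds 12 ≡ 4 (mod 8), giving residues 3, 7, 3, 7, 3, 7, 3, 7 for k = 4, 5, …, 11.
Since 0 is absent from this list, 8 ∤ 12k + 3 for every k with 4 ≤ k ≤ 11.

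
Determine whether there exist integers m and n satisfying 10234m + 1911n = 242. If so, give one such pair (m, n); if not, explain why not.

No, no such integers exist.

Both 10234 and 1911 are divisible by gcd(10234, 1911) = 7, hence so is any combination 10234m + 1911n.
However 242 leaves remainder 4 on division by 7.
Therefore 10234m + 1911n = 242 has no solution in integers.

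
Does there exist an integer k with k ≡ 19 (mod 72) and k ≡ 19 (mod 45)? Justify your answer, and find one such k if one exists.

The moduli are not coprime: gcd(72, 45) = 9. Compatibility requires 9 ∣ (19 − 19) = 0, which holds, so solutions exist.
The smallest candidate k = 19 works directly: 19 ≡ 19 (mod 45).
Verify: 19 = 0·72 + 19 and 19 = 0·45 + 19. ✓

k = 19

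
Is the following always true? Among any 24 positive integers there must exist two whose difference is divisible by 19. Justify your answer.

Partition the integers by their residue mod 19; there are 19 classes.
Placing 24 integers into 19 classes, some class receives at least two — say a and b.
Then a ≡ b (mod 19), i.e. 19 ∣ (a − b).

True.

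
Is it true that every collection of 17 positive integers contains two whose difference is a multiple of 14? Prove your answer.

There are exactly 14 possible remainders on division by 14.
Placing 17 integers into 14 classes, some class receives at least two — say a and b.
Their difference a − b is then a multiple of 14.

Yes.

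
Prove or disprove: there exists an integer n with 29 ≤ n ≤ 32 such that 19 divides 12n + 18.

No, no such integer n in that range exists.

At n = 29, 12·29 + 18 = 366 ≡ 5 (mod 19), and each step in n adds 12, giving residues 5, 17, 10, 3 for n = 29, 30, 31, 32.
Since 0 is absent from this list, 19 ∤ 12n + 18 for every n with 29 ≤ n ≤ 32.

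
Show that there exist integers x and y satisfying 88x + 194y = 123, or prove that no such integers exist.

There are no such integers.

gcd(88, 194) = 2, so every integer of the form 88x + 194y is a multiple of 2.
However 123 leaves remainder 1 on division by 2.
Therefore 88x + 194y = 123 has no solution in integers.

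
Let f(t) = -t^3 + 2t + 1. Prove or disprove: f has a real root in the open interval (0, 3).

f(0) = 1 and f(3) = -20, which have opposite signs.
Since f is a polynomial it is continuous on [0, 3].
By the Intermediate Value Theorem f must vanish at some point of (0, 3).

Such a root exists.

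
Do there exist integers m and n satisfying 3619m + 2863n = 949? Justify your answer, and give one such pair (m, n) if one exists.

Any value of 3619m + 2863n is a multiple of gcd(3619, 2863) = 7.
However 949 leaves remainder 4 on division by 7.
Hence no integers m, n satisfy the equation.

No, no such integers exist.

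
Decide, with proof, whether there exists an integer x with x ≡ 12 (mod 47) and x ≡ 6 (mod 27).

x = 1140

Since 47 and 27 share no common factor, CRT says the pair of congruences has a solution (unique mod 1269).
Any solution of the first congruence is x = 12 + 47t; substituting into the second, 47t ≡ 6 − 12 ≡ 21 (mod 27).
47 ≡ 20 (mod 27), so this reads 20t ≡ 21 (mod 27). Invert 20 mod 27 by the Euclidean algorithm: 27 = 1·20 + 7, 20 = 2·7 + 6, 7 = 1·6 + 1, 6 = 6·1 + 0; back-substituting, 1 = 7 − 1·6 = 7 − (20 − 2·7) = −20 + 3·7 = −20 + 3·(27 − 1·20) = 3·27 − 4·20. Hence 20·(-4) ≡ 1, so 20⁻¹ ≡ -4 ≡ 23 (mod 27).
Multiplying by 23: t ≡ 23·21 = 483 ≡ 24 (mod 27).
Taking t = 24 gives x = 12 + 47·24 = 1140.
Verify: 1140 = 24·47 + 12 and 1140 = 42·27 + 6. ✓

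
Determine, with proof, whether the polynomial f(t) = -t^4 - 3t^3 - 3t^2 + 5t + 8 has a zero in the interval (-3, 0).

Such a root exists.

f(-3) = -34 and f(0) = 8, which have opposite signs.
f is continuous everywhere (it is a polynomial), in particular on [-3, 0].
By the Intermediate Value Theorem f must vanish at some point of (-3, 0).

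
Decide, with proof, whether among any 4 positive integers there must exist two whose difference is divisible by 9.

No, the set {3, 4, 5, 6} is a counterexample.

Consider the 4 integers 3, 4, 5, 6. They lie in distinct residue classes modulo 9, since 4 ≤ 9.
Any two of them differ by at most 3 < 9 and by at least 1, so no difference is a multiple of 9.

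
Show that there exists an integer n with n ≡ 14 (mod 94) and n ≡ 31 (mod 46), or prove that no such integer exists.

gcd(94, 46) = 2. If n ≡ 14 (mod 94) and n ≡ 31 (mod 46), then n ≡ 14 (mod 2) and n ≡ 31 (mod 2).
These are incompatible: 14 − 31 = -17 is not divisible by 2.
So no integer satisfies both congruences.

No, no such integer exists.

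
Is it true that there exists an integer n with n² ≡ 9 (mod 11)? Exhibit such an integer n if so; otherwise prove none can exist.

n = 3

Take n = 3. Then 3² = 9, and since 0 ≤ 9 < 11 this is already reduced: 3² ≡ 9 (mod 11).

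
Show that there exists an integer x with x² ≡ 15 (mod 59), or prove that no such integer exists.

x = 30

Take x = 30. Then 30² = 900 = 15·59 + 15, so 30² ≡ 15 (mod 59).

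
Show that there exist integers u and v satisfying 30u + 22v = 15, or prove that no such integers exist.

There are no such integers.

Both 30 and 22 are divisible by gcd(30, 22) = 2, hence so is any combination 30u + 22v.
But 15 is not a multiple of 2 (it leaves remainder 1).
Hence no integers u, v satisfy the equation.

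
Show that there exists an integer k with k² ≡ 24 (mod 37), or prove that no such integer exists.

37 is prime, so by Euler's criterion 24 is a square mod 37 iff 24^((37−1)/2) = 24^18 ≡ 1 (mod 37).
Squaring successively (mod 37): 24^2 = 576 ≡ 21; 24^4 ≡ 21² = 441 ≡ 34; 24^8 ≡ 34² = 1156 ≡ 9; 24^16 ≡ 9² = 81 ≡ 7.
Since 18 = 16 + 2, 24^18 ≡ 7 · 21; multiplying out mod 37: 7·21 = 147 ≡ 36. Thus 24^18 ≡ 36 ≡ −1 (mod 37).
The value −1 means 24 is a non-residue modulo 37, so k² ≡ 24 (mod 37) is impossible.

No such integer exists.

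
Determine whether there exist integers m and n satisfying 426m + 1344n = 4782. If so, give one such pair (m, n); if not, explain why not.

gcd(426, 1344) = 6, and 6 divides 4782, so integer solutions exist.
Dividing through by 6 reduces the equation to 71m + 224n = 797.
Euclidean algorithm: 224 = 3·71 + 11, 71 = 6·11 + 5, 11 = 2·5 + 1, 5 = 5·1 + 0.
Working back up the chain: 1 = 11 − 2·5 = 11 − 2·(71 − 6·11) = −2·71 + 13·11 = −2·71 + 13·(224 − 3·71) = 13·224 − 41·71. So 71·(-41) + 224·13 = 1.
Scaling by 797 gives the particular solution (m, n) = (-32677, 10361).
The general solution is m = -32677 + 224k, n = 10361 − 71k; taking k = 146 gives the smaller pair m = 27, n = -5.
Indeed 426·27 + 1344·(-5) = 11502 − 6720 = 4782.

m = 27, n = -5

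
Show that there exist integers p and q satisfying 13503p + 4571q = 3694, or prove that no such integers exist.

Any value of 13503p + 4571q is a multiple of gcd(13503, 4571) = 7.
However 3694 leaves remainder 5 on division by 7.
Therefore 13503p + 4571q = 3694 has no solution in integers.

No such integers exist.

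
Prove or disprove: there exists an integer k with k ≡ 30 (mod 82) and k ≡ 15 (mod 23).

gcd(82, 23) = 1, so the Chinese Remainder Theorem guarantees exactly one residue class mod 1886 satisfying both.
Write k = 30 + 82t and require 30 + 82t ≡ 15 (mod 23), i.e. 82t ≡ 8 (mod 23).
82 ≡ 13 (mod 23), so this reads 13t ≡ 8 (mod 23). Invert 13 mod 23 by the Euclidean algorithm: 23 = 1·13 + 10, 13 = 1·10 + 3, 10 = 3·3 + 1, 3 = 3·1 + 0; back-substituting, 1 = 10 − 3·3 = 10 − 3·(13 − 1·10) = −3·13 + 4·10 = −3·13 + 4·(23 − 1·13) = 4·23 − 7·13. Hence 13·(-7) ≡ 1, so 13⁻¹ ≡ -7 ≡ 16 (mod 23).
Multiplying by 16: t ≡ 16·8 = 128 ≡ 13 (mod 23).
With t = 13: k = 30 + 82·13 = 1096.
Indeed 1096 ≡ 30 (mod 82) and 1096 ≡ 15 (mod 23).

k = 1096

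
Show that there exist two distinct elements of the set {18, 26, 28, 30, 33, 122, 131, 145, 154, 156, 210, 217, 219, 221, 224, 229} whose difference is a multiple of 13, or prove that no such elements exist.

Yes: 18 and 122.

18 mod 13 = 5 and 122 mod 13 = 5, so 122 − 18 = 104 = 8·13.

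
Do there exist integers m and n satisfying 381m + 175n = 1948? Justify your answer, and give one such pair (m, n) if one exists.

m = 108, n = -224

Since gcd(381, 175) = 1, every integer is an integer combination of 381 and 175.
Euclidean algorithm: 381 = 2·175 + 31, 175 = 5·31 + 20, 31 = 1·20 + 11, 20 = 1·11 + 9, 11 = 1·9 + 2, 9 = 4·2 + 1, 2 = 2·1 + 0.
Unwinding: 1 = 9 − 4·2 = 9 − 4·(11 − 1·9) = −4·11 + 5·9 = −4·11 + 5·(20 − 1·11) = 5·20 − 9·11 = 5·20 − 9·(31 − 1·20) = −9·31 + 14·20 = −9·31 + 14·(175 − 5·31) = 14·175 − 79·31 = 14·175 − 79·(381 − 2·175) = −79·381 + 172·175, i.e. 381·(-79) + 175·172 = 1.
Times 1948: 381·(-153892) + 175·335056 = 1948, so (-153892, 335056) solves it.
Shifting by a multiple of (175, −381) keeps it a solution: m = -153892 + 880·175 = 108, n = 335056 − 880·381 = -224.
Check: 381·108 + 175·(-224) = 41148 − 39200 = 1948. ✓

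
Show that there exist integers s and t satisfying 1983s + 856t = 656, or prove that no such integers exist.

s = 432, t = -1000

1983 and 856 are coprime, so 1983s + 856t ranges over all of ℤ.
Run the Euclidean algorithm on 1983 and 856: 1983 = 2·856 + 271, 856 = 3·271 + 43, 271 = 6·43 + 13, 43 = 3·13 + 4, 13 = 3·4 + 1, 4 = 4·1 + 0.
Unwinding: 1 = 13 − 3·4 = 13 − 3·(43 − 3·13) = −3·43 + 10·13 = −3·43 + 10·(271 − 6·43) = 10·271 − 63·43 = 10·271 − 63·(856 − 3·271) = −63·856 + 199·271 = −63·856 + 199·(1983 − 2·856) = 199·1983 − 461·856, i.e. 1983·199 + 856·(-461) = 1.
Multiplying through by 656: s = 199·656 = 130544, t = (-461)·656 = -302416 is a solution.
Shifting by a multiple of (856, −1983) keeps it a solution: s = 130544 − 152·856 = 432, t = -302416 + 152·1983 = -1000.
Check: 1983·432 + 856·(-1000) = 856656 − 856000 = 656. ✓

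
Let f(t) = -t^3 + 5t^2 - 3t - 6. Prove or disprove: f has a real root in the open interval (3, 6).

Yes, f has a root in the interval.

f(3) = 3 and f(6) = -60, which have opposite signs.
f is continuous everywhere (it is a polynomial), in particular on [3, 6].
By the Intermediate Value Theorem f must vanish at some point of (3, 6).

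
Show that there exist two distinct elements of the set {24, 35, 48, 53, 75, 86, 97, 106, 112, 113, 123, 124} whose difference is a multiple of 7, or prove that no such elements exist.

Both 35 and 112 leave remainder 0 on division by 7; their difference 77 = 11·7 is a multiple of 7.

35 and 112 are such a pair.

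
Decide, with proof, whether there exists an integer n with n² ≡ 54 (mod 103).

There is no such integer.

103 is prime, so by Euler's criterion 54 is a square mod 103 iff 54^((103−1)/2) = 54^51 ≡ 1 (mod 103).
Repeated squaring mod 103: 54^2 = 2916 ≡ 32; 54^4 ≡ 32² = 1024 ≡ 97; 54^8 ≡ 97² = 9409 ≡ 36; 54^16 ≡ 36² = 1296 ≡ 60; 54^32 ≡ 60² = 3600 ≡ 98.
Since 51 = 32 + 16 + 2 + 1, 54^51 ≡ 98 · 60 · 32 · 54; multiplying out mod 103: 98·60 = 5880 ≡ 9, then 9·32 = 288 ≡ 82, then 82·54 = 4428 ≡ 102. Thus 54^51 ≡ 102 ≡ −1 (mod 103).
The value −1 means 54 is a non-residue modulo 103, so n² ≡ 54 (mod 103) is impossible.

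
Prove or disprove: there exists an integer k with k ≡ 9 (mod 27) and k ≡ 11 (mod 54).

Both moduli are multiples of 27 = gcd(27, 54), so any solution would satisfy k ≡ 9 and k ≡ 11 modulo 27 simultaneously.
But 9 mod 27 = 9 while 11 mod 27 = 11, a contradiction.
So no integer satisfies both congruences.

There is no such integer.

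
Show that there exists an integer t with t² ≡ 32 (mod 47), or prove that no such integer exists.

t = 28 works: 28² = 784, and 784 − 32 = 752 = 16·47.

t = 28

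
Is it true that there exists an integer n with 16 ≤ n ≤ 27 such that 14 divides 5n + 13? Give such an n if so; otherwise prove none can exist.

n = 17 works, since 5·17 + 13 = 98 = 7·14.

n = 17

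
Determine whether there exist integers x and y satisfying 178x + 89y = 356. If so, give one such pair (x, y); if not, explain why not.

x = 0, y = 4

gcd(178, 89) = 89, and 89 divides 356, so integer solutions exist.
Dividing through by 89 reduces the equation to 2x + 1y = 4.
The coefficient of y is 1, so setting x = 0 and y = 4 already solves it.
Indeed 178·0 + 89·4 = 0 + 356 = 356.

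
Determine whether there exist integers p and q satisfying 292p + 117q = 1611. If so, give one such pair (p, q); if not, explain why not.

p = 54, q = -121

292 and 117 are coprime, so 292p + 117q ranges over all of ℤ.
Euclidean algorithm: 292 = 2·117 + 58, 117 = 2·58 + 1, 58 = 58·1 + 0.
Back-substituting, 1 = 117 − 2·58 = 117 − 2·(292 − 2·117) = −2·292 + 5·117; that is, 292·(-2) + 117·5 = 1.
Times 1611: 292·(-3222) + 117·8055 = 1611, so (-3222, 8055) solves it.
Shifting by a multiple of (117, −292) keeps it a solution: p = -3222 + 28·117 = 54, q = 8055 − 28·292 = -121.
Check: 292·54 + 117·(-121) = 15768 − 14157 = 1611. ✓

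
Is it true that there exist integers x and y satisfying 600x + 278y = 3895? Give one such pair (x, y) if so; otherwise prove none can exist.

Any value of 600x + 278y is a multiple of gcd(600, 278) = 2.
But 3895 is not a multiple of 2 (it leaves remainder 1).
Therefore 600x + 278y = 3895 has no solution in integers.

No such integers exist.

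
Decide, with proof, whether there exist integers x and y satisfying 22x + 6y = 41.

Any value of 22x + 6y is a multiple of gcd(22, 6) = 2.
But 41 = 2·20 + 1, so 2 ∤ 41.
Hence no integers x, y satisfy the equation.

There are no such integers.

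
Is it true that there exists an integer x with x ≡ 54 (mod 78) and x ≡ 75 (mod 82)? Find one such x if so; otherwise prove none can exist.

Reduce both congruences modulo 2, which divides 78 and 82: they say x ≡ 54 (mod 2) and x ≡ 75 (mod 2).
These are incompatible: 54 − 75 = -21 is not divisible by 2.
So no integer satisfies both congruences.

No, no such integer exists.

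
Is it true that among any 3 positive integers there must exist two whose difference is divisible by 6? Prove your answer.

Take the 3 consecutive integers 25, 26, 27: their residues mod 6 are all distinct because 3 ≤ 6.
The differences between them range over 1, …, 2, none of which is divisible by 6.

No; for instance {25, 26, 27} is a counterexample.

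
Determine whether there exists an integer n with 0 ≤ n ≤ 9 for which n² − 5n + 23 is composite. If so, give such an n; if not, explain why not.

No, no such integer n in that range exists.

The values for n = 0, 1, …, 9 are 23, 19, 17, 17, 19, 23, 29, 37, 47, 59, and each of these is prime.
So no value in the range makes the expression composite.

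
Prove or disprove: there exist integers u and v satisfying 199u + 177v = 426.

199 and 177 are coprime, so 199u + 177v ranges over all of ℤ.
Euclidean algorithm: 199 = 1·177 + 22, 177 = 8·22 + 1, 22 = 22·1 + 0.
Back-substituting, 1 = 177 − 8·22 = 177 − 8·(199 − 1·177) = −8·199 + 9·177; that is, 199·(-8) + 177·9 = 1.
Times 426: 199·(-3408) + 177·3834 = 426, so (-3408, 3834) solves it.
Adding 20·177 to u and subtracting 20·199 from v gives the tidier solution (132, -146).
Indeed 199·132 + 177·(-146) = 26268 − 25842 = 426.

u = 132, v = -146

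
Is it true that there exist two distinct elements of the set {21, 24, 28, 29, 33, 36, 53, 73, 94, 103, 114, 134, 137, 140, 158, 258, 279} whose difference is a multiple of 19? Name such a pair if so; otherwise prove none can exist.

No such pair exists.

Residues mod 19: 21↦2, 24↦5, 28↦9, 29↦10, 33↦14, 36↦17, 53↦15, 73↦16, 94↦18, 103↦8, 114↦0, 134↦1, 137↦4, 140↦7, 158↦6, 258↦11, 279↦13.
These 17 residues are pairwise different, hence no difference of two elements is divisible by 19.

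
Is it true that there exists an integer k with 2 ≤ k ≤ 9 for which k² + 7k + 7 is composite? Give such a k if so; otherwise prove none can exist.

k = 4

At k = 4: 4² + 7·4 + 7 = 51 = 3·17, which is composite.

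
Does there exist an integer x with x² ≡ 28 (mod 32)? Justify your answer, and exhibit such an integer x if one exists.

No, no such integer exists.

Reduce modulo 16, which divides 32: we would need x² ≡ 12 (mod 16).
Computing x² mod 16 for x = 0, 1, …, 8 (enough, by the symmetry x ↦ 16 − x) gives 0, 1, 4, 9, 0, 9, 4, 1, 0.
The set of squares mod 16 is therefore {0, 1, 4, 9}, which does not contain 12.
Therefore x² ≡ 28 (mod 32) has no solution.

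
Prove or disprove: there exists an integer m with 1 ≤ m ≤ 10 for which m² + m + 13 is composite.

m = 8

At m = 8: 8² + 8 + 13 = 85 = 5·17, which is composite.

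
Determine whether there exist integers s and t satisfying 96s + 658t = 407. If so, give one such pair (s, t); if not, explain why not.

Both 96 and 658 are divisible by gcd(96, 658) = 2, hence so is any combination 96s + 658t.
But 407 = 2·203 + 1, so 2 ∤ 407.
Therefore 96s + 658t = 407 has no solution in integers.

There are no such integers.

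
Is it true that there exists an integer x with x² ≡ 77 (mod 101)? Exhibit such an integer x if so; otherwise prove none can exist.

x = 73 works: 73² = 5329, and 5329 − 77 = 5252 = 52·101.

x = 73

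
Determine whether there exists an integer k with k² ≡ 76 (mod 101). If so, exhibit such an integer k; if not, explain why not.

k = 50

k = 50 works: 50² = 2500, and 2500 − 76 = 2424 = 24·101.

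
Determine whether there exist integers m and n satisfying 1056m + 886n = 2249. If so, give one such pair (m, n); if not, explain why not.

No, no such integers exist.

gcd(1056, 886) = 2, so every integer of the form 1056m + 886n is a multiple of 2.
However 2249 leaves remainder 1 on division by 2.
Therefore 1056m + 886n = 2249 has no solution in integers.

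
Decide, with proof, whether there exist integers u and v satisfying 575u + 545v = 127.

No such integers exist.

Any value of 575u + 545v is a multiple of gcd(575, 545) = 5.
But 127 = 5·25 + 2, so 5 ∤ 127.
Hence no integers u, v satisfy the equation.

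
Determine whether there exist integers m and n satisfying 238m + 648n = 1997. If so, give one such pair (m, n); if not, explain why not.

No such integers exist.

Any value of 238m + 648n is a multiple of gcd(238, 648) = 2.
But 1997 = 2·998 + 1, so 2 ∤ 1997.
Therefore 238m + 648n = 1997 has no solution in integers.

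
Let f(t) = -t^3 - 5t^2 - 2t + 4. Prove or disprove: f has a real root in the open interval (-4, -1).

f(-4) = -4 and f(-1) = 2, which have opposite signs.
Since f is a polynomial it is continuous on [-4, -1].
By the Intermediate Value Theorem, f takes the value 0 somewhere in the open interval.

Yes, f has a root in the interval.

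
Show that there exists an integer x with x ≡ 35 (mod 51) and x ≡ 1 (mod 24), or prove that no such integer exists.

No, no such integer exists.

gcd(51, 24) = 3. If x ≡ 35 (mod 51) and x ≡ 1 (mod 24), then x ≡ 35 (mod 3) and x ≡ 1 (mod 3).
However 35 ≡ 2 and 1 ≡ 1 (mod 3), and 2 ≠ 1.
Therefore no such x exists.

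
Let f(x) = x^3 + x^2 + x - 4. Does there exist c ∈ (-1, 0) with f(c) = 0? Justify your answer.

No.

Evaluate at the endpoints: f(-1) = -5, f(0) = -4 — same sign (negative).
The derivative f'(x) = 3x^2 + 2x + 1 is a quadratic with discriminant 2² − 4·3·1 = -8 < 0; it never vanishes, so it is always positive (sign of the leading coefficient).
So f is strictly increasing; between -1 and 0 its values lie between f(-1) = -5 and f(0) = -4, all negative. Therefore f has no root in (-1, 0).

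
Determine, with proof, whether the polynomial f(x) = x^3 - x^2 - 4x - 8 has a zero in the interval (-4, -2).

No.

f(-4) = -72 and f(-2) = -12, both negative, so a sign-change argument is unavailable; we show f keeps this sign on the whole interval.
Substitute x = -2 − u, where 0 < u < 2 on the interval. Expanding, f(-2 − u) = -u^3 - 7u^2 - 12u - 12.
The nonzero coefficients here are all negative, so for u > 0 every term is negative (or zero), and the constant term -12 is strictly negative.
So f is strictly negative on (-4, -2); no root exists in the interval.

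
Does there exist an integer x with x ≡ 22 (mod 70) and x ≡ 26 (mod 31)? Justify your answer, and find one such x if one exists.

Since 70 and 31 share no common factor, CRT says the pair of congruences has a solution (unique mod 2170).
Any solution of the first congruence is x = 22 + 70t; substituting into the second, 70t ≡ 26 − 22 ≡ 4 (mod 31).
70 ≡ 8 (mod 31), so this reads 8t ≡ 4 (mod 31). Since 8·4 = 32 = 1·31 + 1, the inverse of 8 mod 31 is 4.
Multiplying by 4: t ≡ 4·4 = 16 (mod 31).
With t = 16: x = 22 + 70·16 = 1142.
Indeed 1142 ≡ 22 (mod 70) and 1142 ≡ 26 (mod 31).

x = 1142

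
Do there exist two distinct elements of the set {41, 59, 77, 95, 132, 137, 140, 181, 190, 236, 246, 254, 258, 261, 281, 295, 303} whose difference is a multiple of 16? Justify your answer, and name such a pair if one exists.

Yes: 41 and 137.

41 mod 16 = 9 and 137 mod 16 = 9, so 137 − 41 = 96 = 6·16.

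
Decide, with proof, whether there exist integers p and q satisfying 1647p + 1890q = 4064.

No such integers exist.

gcd(1647, 1890) = 27, so every integer of the form 1647p + 1890q is a multiple of 27.
However 4064 leaves remainder 14 on division by 27.
Therefore 1647p + 1890q = 4064 has no solution in integers.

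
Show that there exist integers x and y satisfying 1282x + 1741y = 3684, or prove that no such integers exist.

1282 and 1741 are coprime, so 1282x + 1741y ranges over all of ℤ.
Dividing repeatedly: 1741 = 1·1282 + 459, 1282 = 2·459 + 364, 459 = 1·364 + 95, 364 = 3·95 + 79, 95 = 1·79 + 16, 79 = 4·16 + 15, 16 = 1·15 + 1, 15 = 15·1 + 0.
Back-substituting, 1 = 16 − 1·15 = 16 − (79 − 4·16) = −79 + 5·16 = −79 + 5·(95 − 1·79) = 5·95 − 6·79 = 5·95 − 6·(364 − 3·95) = −6·364 + 23·95 = −6·364 + 23·(459 − 1·364) = 23·459 − 29·364 = 23·459 − 29·(1282 − 2·459) = −29·1282 + 81·459 = −29·1282 + 81·(1741 − 1·1282) = 81·1741 − 110·1282; that is, 1282·(-110) + 1741·81 = 1.
Multiplying through by 3684: x = (-110)·3684 = -405240, y = 81·3684 = 298404 is a solution.
The general solution is x = -405240 + 1741k, y = 298404 − 1282k; taking k = 233 gives the smaller pair x = 413, y = -302.
Indeed 1282·413 + 1741·(-302) = 529466 − 525782 = 3684.

x = 413, y = -302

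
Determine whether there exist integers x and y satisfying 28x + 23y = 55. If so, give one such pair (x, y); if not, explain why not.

28 and 23 are coprime, so 28x + 23y ranges over all of ℤ.
Euclidean algorithm: 28 = 1·23 + 5, 23 = 4·5 + 3, 5 = 1·3 + 2, 3 = 1·2 + 1, 2 = 2·1 + 0.
Unwinding: 1 = 3 − 1·2 = 3 − (5 − 1·3) = −5 + 2·3 = −5 + 2·(23 − 4·5) = 2·23 − 9·5 = 2·23 − 9·(28 − 1·23) = −9·28 + 11·23, i.e. 28·(-9) + 23·11 = 1.
Times 55: 28·(-495) + 23·605 = 55, so (-495, 605) solves it.
Adding 22·23 to x and subtracting 22·28 from y gives the tidier solution (11, -11).
Indeed 28·11 + 23·(-11) = 308 − 253 = 55.

x = 11, y = -11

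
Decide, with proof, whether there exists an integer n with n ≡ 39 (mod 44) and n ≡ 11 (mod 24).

The moduli are not coprime: gcd(44, 24) = 4. Compatibility requires 4 ∣ (11 − 39) = -28, which holds, so solutions exist.
The integers ≡ 39 (mod 44) are 39, 83, …; their remainders mod 24 are 15, 11, so n = 83 is the first that is ≡ 11 (mod 24).
Check: 83 mod 44 = 39, 83 mod 24 = 11. ✓

n = 83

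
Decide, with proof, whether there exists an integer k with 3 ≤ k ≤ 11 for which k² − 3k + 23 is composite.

At k = 7: 7² − 3·7 + 23 = 51 = 3·17, which is composite.

k = 7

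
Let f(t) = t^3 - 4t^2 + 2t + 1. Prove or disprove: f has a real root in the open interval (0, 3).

f(0) = 1 and f(3) = -2, which have opposite signs.
Since f is a polynomial it is continuous on [0, 3].
By the Intermediate Value Theorem f must vanish at some point of (0, 3).

Yes, f has a root in the interval.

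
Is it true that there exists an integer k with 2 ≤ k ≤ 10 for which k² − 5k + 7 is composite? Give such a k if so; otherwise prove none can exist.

k = 7

At k = 7: 7² − 5·7 + 7 = 21 = 3·7, which is composite.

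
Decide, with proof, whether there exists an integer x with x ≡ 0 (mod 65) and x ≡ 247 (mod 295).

There is no such integer.

gcd(65, 295) = 5. If x ≡ 0 (mod 65) and x ≡ 247 (mod 295), then x ≡ 0 (mod 5) and x ≡ 247 (mod 5).
But 0 mod 5 = 0 while 247 mod 5 = 2, a contradiction.
Hence the system has no solution.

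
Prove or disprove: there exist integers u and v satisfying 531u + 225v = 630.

u = 5, v = -9

Since gcd(531, 225) = 9 and 630 = 9·70, Bézout's identity guarantees a solution.
Dividing through by 9 reduces the equation to 59u + 25v = 70.
Euclidean algorithm: 59 = 2·25 + 9, 25 = 2·9 + 7, 9 = 1·7 + 2, 7 = 3·2 + 1, 2 = 2·1 + 0.
Working back up the chain: 1 = 7 − 3·2 = 7 − 3·(9 − 1·7) = −3·9 + 4·7 = −3·9 + 4·(25 − 2·9) = 4·25 − 11·9 = 4·25 − 11·(59 − 2·25) = −11·59 + 26·25. So 59·(-11) + 25·26 = 1.
Times 70: 59·(-770) + 25·1820 = 70, so (-770, 1820) solves it.
Adding 31·25 to u and subtracting 31·59 from v gives the tidier solution (5, -9).
Indeed 531·5 + 225·(-9) = 2655 − 2025 = 630.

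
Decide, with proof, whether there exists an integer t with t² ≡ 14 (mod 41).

Apply Euler's criterion with the prime 41: 14 is a quadratic residue iff 14^20 ≡ 1 (mod 41), and a non-residue iff it is ≡ −1.
Squaring successively (mod 41): 14^2 = 196 ≡ 32; 14^4 ≡ 32² = 1024 ≡ 40; 14^8 ≡ 40² = 1600 ≡ 1; 14^16 ≡ 1² = 1 ≡ 1.
Since 20 = 16 + 4, 14^20 ≡ 1 · 40; multiplying out mod 41: 1·40 = 40 ≡ 40. Thus 14^20 ≡ 40 ≡ −1 (mod 41).
By Euler's criterion 14 is a quadratic non-residue mod 41: no t satisfies t² ≡ 14 (mod 41).

No such integer exists.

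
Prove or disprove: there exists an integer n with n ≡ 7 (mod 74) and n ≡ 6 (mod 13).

Since 74 and 13 share no common factor, CRT says the pair of congruences has a solution (unique mod 962).
Write n = 7 + 74t and require 7 + 74t ≡ 6 (mod 13), i.e. 74t ≡ 12 (mod 13).
74 ≡ 9 (mod 13), so this reads 9t ≡ 12 (mod 13). Since 9·3 = 27 = 2·13 + 1, the inverse of 9 mod 13 is 3.
Therefore t ≡ 3·12 = 36 ≡ 10 (mod 13).
Taking t = 10 gives n = 7 + 74·10 = 747.
Check: 747 mod 74 = 7, 747 mod 13 = 6. ✓

n = 747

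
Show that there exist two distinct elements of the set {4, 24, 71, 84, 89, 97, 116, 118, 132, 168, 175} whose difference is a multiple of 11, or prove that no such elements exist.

No, no such pair exists.

Residues mod 11: 4↦4, 24↦2, 71↦5, 84↦7, 89↦1, 97↦9, 116↦6, 118↦8, 132↦0, 168↦3, 175↦10.
These 11 residues are pairwise different, hence no difference of two elements is divisible by 11.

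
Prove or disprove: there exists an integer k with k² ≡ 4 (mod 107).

Take k = 2. Then 2² = 4, and since 0 ≤ 4 < 107 this is already reduced: 2² ≡ 4 (mod 107).

k = 2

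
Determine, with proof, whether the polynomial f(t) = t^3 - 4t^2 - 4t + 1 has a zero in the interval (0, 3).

Such a root exists.

f(0) = 1 and f(3) = -20, which have opposite signs.
Since f is a polynomial it is continuous on [0, 3].
By the Intermediate Value Theorem f must vanish at some point of (0, 3).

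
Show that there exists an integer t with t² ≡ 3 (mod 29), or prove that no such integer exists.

29 is prime, so by Euler's criterion 3 is a square mod 29 iff 3^((29−1)/2) = 3^14 ≡ 1 (mod 29).
Squaring successively (mod 29): 3^2 = 9 ≡ 9; 3^4 ≡ 9² = 81 ≡ 23; 3^8 ≡ 23² = 529 ≡ 7.
Since 14 = 8 + 4 + 2, 3^14 ≡ 7 · 23 · 9; multiplying out mod 29: 7·23 = 161 ≡ 16, then 16·9 = 144 ≡ 28. Thus 3^14 ≡ 28 ≡ −1 (mod 29).
The value −1 means 3 is a non-residue modulo 29, so t² ≡ 3 (mod 29) is impossible.

No such integer exists.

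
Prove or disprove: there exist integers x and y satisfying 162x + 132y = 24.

x = 14, y = -17

Since gcd(162, 132) = 6 and 24 = 6·4, Bézout's identity guarantees a solution.
Dividing through by 6 reduces the equation to 27x + 22y = 4.
Euclidean algorithm: 27 = 1·22 + 5, 22 = 4·5 + 2, 5 = 2·2 + 1, 2 = 2·1 + 0.
Unwinding: 1 = 5 − 2·2 = 5 − 2·(22 − 4·5) = −2·22 + 9·5 = −2·22 + 9·(27 − 1·22) = 9·27 − 11·22, i.e. 27·9 + 22·(-11) = 1.
Scaling by 4 gives the particular solution (x, y) = (36, -44).
Shifting by a multiple of (22, −27) keeps it a solution: x = 36 − 1·22 = 14, y = -44 + 1·27 = -17.
Indeed 162·14 + 132·(-17) = 2268 − 2244 = 24.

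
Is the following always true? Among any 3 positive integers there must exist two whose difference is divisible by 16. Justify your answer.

Try 3 consecutive integers, 8, 9, 10. Their remainders mod 16 are 8, 9, 10 — pairwise different, as any 3 ≤ 16 consecutive integers have distinct residues.
The differences between them range over 1, …, 2, none of which is divisible by 16.

No, the set {8, 9, 10} is a counterexample.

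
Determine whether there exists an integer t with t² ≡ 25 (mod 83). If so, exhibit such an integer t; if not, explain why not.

Take t = 5. Then 5² = 25, and since 0 ≤ 25 < 83 this is already reduced: 5² ≡ 25 (mod 83).

t = 5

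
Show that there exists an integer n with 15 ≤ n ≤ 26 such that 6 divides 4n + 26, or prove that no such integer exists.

At n = 15 the value 86 is not a multiple of 6. At n = 16 we get 4·16 + 26 = 90, and 90 = 6·15.

n = 16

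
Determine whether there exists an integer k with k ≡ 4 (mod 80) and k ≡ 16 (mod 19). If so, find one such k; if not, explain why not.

gcd(80, 19) = 1, so the Chinese Remainder Theorem guarantees exactly one residue class mod 1520 satisfying both.
Write k = 4 + 80t and require 4 + 80t ≡ 16 (mod 19), i.e. 80t ≡ 12 (mod 19).
80 ≡ 4 (mod 19), so this reads 4t ≡ 12 (mod 19). To invert 4 modulo 19: 19 = 4·4 + 3, 4 = 1·3 + 1, 3 = 3·1 + 0, and unwinding, 1 = 4 − 1·3 = 4 − (19 − 4·4) = −19 + 5·4. Thus 4⁻¹ ≡ 5 (mod 19).
Therefore t ≡ 5·12 = 60 ≡ 3 (mod 19).
Taking t = 3 gives k = 4 + 80·3 = 244.
Verify: 244 = 3·80 + 4 and 244 = 12·19 + 16. ✓

k = 244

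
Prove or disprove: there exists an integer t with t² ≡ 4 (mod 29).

Take t = 2. Then 2² = 4, and since 0 ≤ 4 < 29 this is already reduced: 2² ≡ 4 (mod 29).

t = 2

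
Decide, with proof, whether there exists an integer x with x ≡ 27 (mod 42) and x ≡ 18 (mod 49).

gcd(42, 49) = 7. If x ≡ 27 (mod 42) and x ≡ 18 (mod 49), then x ≡ 27 (mod 7) and x ≡ 18 (mod 7).
However 27 ≡ 6 and 18 ≡ 4 (mod 7), and 6 ≠ 4.
So no integer satisfies both congruences.

There is no such integer.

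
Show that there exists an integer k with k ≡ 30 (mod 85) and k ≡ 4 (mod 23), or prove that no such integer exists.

Since 85 and 23 share no common factor, CRT says the pair of congruences has a solution (unique mod 1955).
Any solution of the first congruence is k = 30 + 85t; substituting into the second, 85t ≡ 4 − 30 ≡ 20 (mod 23).
85 ≡ 16 (mod 23), so this reads 16t ≡ 20 (mod 23). Since 16·13 = 208 = 9·23 + 1, the inverse of 16 mod 23 is 13.
Therefore t ≡ 13·20 = 260 ≡ 7 (mod 23).
With t = 7: k = 30 + 85·7 = 625.
Verify: 625 = 7·85 + 30 and 625 = 27·23 + 4. ✓

k = 625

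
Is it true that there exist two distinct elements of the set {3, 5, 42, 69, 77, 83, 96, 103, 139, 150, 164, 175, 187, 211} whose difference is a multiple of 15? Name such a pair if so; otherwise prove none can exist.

No such pair exists.

Reduce each element modulo 15: 3↦3, 5↦5, 42↦12, 69↦9, 77↦2, 83↦8, 96↦6, 103↦13, 139↦4, 150↦0, 164↦14, 175↦10, 187↦7, 211↦1.
No residue repeats among the 14 elements, so no pair has difference ≡ 0 (mod 15).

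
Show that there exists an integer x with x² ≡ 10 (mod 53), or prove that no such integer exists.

x = 13

Take x = 13. Then 13² = 169 = 3·53 + 10, so 13² ≡ 10 (mod 53).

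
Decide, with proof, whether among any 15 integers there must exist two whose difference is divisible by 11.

Yes, this is always true.

There are exactly 11 possible remainders on division by 11.
With 15 integers and only 11 classes, the pigeonhole principle forces two of them, say a and b, into the same class.
Then a ≡ b (mod 11), i.e. 11 ∣ (a − b).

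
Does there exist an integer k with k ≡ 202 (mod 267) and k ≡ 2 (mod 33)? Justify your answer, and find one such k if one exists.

No, no such integer exists.

Reduce both congruences modulo 3, which divides 267 and 33: they say k ≡ 202 (mod 3) and k ≡ 2 (mod 3).
These are incompatible: 202 − 2 = 200 is not divisible by 3.
Therefore no such k exists.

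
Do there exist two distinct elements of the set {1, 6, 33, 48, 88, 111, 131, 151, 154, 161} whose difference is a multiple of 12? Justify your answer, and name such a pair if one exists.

No such pair exists.

Residues mod 12: 1↦1, 6↦6, 33↦9, 48↦0, 88↦4, 111↦3, 131↦11, 151↦7, 154↦10, 161↦5.
These 10 residues are pairwise different, hence no difference of two elements is divisible by 12.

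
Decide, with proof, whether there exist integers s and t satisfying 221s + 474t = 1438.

s = 236, t = -107

221 and 474 are coprime, so 221s + 474t ranges over all of ℤ.
Euclidean algorithm: 474 = 2·221 + 32, 221 = 6·32 + 29, 32 = 1·29 + 3, 29 = 9·3 + 2, 3 = 1·2 + 1, 2 = 2·1 + 0.
Working back up the chain: 1 = 3 − 1·2 = 3 − (29 − 9·3) = −29 + 10·3 = −29 + 10·(32 − 1·29) = 10·32 − 11·29 = 10·32 − 11·(221 − 6·32) = −11·221 + 76·32 = −11·221 + 76·(474 − 2·221) = 76·474 − 163·221. So 221·(-163) + 474·76 = 1.
Scaling by 1438 gives the particular solution (s, t) = (-234394, 109288).
Shifting by a multiple of (474, −221) keeps it a solution: s = -234394 + 495·474 = 236, t = 109288 − 495·221 = -107.
Indeed 221·236 + 474·(-107) = 52156 − 50718 = 1438.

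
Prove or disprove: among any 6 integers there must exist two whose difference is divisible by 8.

No, the set {40, 41, 42, 43, 44, 45} is a counterexample.

Consider the 6 integers 40, 41, …, 45. They lie in distinct residue classes modulo 8, since 6 ≤ 8.
Any two of them differ by at most 5 < 8 and by at least 1, so no difference is a multiple of 8.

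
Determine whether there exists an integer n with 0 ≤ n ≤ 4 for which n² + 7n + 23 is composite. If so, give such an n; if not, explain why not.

No such integer n in that range exists.

The values for n = 0, 1, …, 4 are 23, 31, 41, 53, 67, and each of these is prime.
So no value in the range makes the expression composite.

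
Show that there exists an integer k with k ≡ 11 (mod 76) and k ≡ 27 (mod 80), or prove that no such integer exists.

k = 1227

The moduli are not coprime: gcd(76, 80) = 4. Compatibility requires 4 ∣ (27 − 11) = 16, which holds, so solutions exist.
Write k = 11 + 76t. Then 76t ≡ 27 − 11 ≡ 16 (mod 80); dividing through by 4 gives 19t ≡ 4 (mod 20).
To invert 19 modulo 20: 20 = 1·19 + 1, 19 = 19·1 + 0, and unwinding, 1 = 20 − 1·19. Thus 19⁻¹ ≡ -1 ≡ 19 (mod 20).
Therefore t ≡ 19·4 = 76 ≡ 16 (mod 20).
Then k = 11 + 76·16 = 1227.
Check: 1227 mod 76 = 11, 1227 mod 80 = 27. ✓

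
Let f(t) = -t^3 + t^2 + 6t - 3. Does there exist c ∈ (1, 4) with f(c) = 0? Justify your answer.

f(1) = 3 and f(4) = -27, which have opposite signs.
f is continuous everywhere (it is a polynomial), in particular on [1, 4].
So by the Intermediate Value Theorem there is a c strictly between 1 and 4 with f(c) = 0.

Such a root exists.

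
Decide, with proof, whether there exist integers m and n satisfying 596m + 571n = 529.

596 and 571 are coprime, so 596m + 571n ranges over all of ℤ.
Euclidean algorithm: 596 = 1·571 + 25, 571 = 22·25 + 21, 25 = 1·21 + 4, 21 = 5·4 + 1, 4 = 4·1 + 0.
Back-substituting, 1 = 21 − 5·4 = 21 − 5·(25 − 1·21) = −5·25 + 6·21 = −5·25 + 6·(571 − 22·25) = 6·571 − 137·25 = 6·571 − 137·(596 − 1·571) = −137·596 + 143·571; that is, 596·(-137) + 571·143 = 1.
Times 529: 596·(-72473) + 571·75647 = 529, so (-72473, 75647) solves it.
Shifting by a multiple of (571, −596) keeps it a solution: m = -72473 + 127·571 = 44, n = 75647 − 127·596 = -45.
Check: 596·44 + 571·(-45) = 26224 − 25695 = 529. ✓

m = 44, n = -45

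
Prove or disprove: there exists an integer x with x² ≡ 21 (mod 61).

No such integer exists.

61 is prime, so by Euler's criterion 21 is a square mod 61 iff 21^((61−1)/2) = 21^30 ≡ 1 (mod 61).
Repeated squaring mod 61: 21^2 = 441 ≡ 14; 21^4 ≡ 14² = 196 ≡ 13; 21^8 ≡ 13² = 169 ≡ 47; 21^16 ≡ 47² = 2209 ≡ 13.
Since 30 = 16 + 8 + 4 + 2, 21^30 ≡ 13 · 47 · 13 · 14; multiplying out mod 61: 13·47 = 611 ≡ 1, then 1·13 = 13 ≡ 13, then 13·14 = 182 ≡ 60. Thus 21^30 ≡ 60 ≡ −1 (mod 61).
By Euler's criterion 21 is a quadratic non-residue mod 61: no x satisfies x² ≡ 21 (mod 61).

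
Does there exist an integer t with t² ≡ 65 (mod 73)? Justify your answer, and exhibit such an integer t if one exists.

t = 24 works: 24² = 576, and 576 − 65 = 511 = 7·73.

t = 24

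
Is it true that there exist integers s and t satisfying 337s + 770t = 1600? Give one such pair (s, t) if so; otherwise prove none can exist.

337 and 770 are coprime, so 337s + 770t ranges over all of ℤ.
Euclidean algorithm: 770 = 2·337 + 96, 337 = 3·96 + 49, 96 = 1·49 + 47, 49 = 1·47 + 2, 47 = 23·2 + 1, 2 = 2·1 + 0.
Working back up the chain: 1 = 47 − 23·2 = 47 − 23·(49 − 1·47) = −23·49 + 24·47 = −23·49 + 24·(96 − 1·49) = 24·96 − 47·49 = 24·96 − 47·(337 − 3·96) = −47·337 + 165·96 = −47·337 + 165·(770 − 2·337) = 165·770 − 377·337. So 337·(-377) + 770·165 = 1.
Scaling by 1600 gives the particular solution (s, t) = (-603200, 264000).
Adding 784·770 to s and subtracting 784·337 from t gives the tidier solution (480, -208).
Check: 337·480 + 770·(-208) = 161760 − 160160 = 1600. ✓

s = 480, t = -208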